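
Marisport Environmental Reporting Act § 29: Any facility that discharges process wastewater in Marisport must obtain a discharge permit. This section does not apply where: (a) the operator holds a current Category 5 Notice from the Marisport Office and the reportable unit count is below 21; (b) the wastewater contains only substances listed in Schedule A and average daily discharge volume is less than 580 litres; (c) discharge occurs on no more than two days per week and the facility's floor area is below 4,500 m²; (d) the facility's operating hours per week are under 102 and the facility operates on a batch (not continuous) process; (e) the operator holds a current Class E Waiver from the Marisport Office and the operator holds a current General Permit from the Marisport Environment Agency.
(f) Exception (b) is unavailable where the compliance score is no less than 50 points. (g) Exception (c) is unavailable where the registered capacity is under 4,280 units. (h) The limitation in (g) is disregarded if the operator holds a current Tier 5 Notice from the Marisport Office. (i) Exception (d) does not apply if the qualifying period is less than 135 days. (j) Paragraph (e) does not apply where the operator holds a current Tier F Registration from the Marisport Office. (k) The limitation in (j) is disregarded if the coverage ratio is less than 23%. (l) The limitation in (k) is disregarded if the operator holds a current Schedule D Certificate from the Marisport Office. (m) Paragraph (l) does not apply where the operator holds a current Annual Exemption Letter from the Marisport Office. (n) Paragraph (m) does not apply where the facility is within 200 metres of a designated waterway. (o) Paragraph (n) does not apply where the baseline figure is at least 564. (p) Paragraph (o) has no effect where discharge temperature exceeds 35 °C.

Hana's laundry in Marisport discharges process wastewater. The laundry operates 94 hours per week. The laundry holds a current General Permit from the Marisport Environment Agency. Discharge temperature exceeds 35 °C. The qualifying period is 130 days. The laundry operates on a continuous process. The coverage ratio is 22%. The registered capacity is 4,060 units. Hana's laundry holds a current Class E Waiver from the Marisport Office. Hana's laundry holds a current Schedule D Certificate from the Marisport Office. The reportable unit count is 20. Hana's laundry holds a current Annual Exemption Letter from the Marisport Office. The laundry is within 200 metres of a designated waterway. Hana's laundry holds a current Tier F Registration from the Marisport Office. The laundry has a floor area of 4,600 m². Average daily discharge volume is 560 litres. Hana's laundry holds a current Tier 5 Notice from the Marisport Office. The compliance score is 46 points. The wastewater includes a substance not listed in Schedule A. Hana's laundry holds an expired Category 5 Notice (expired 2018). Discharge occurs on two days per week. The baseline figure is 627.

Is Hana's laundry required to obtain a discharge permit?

Exception (a) fails — there is no Category 5 Notice in force.
Exception (b) does not apply: the wastewater includes a non-Schedule-A substance.
Exception (c) fails — the facility's floor area is 4,600 m², not below 4,500 m².
Exception (d) requires that the facility operates on a batch (not continuous) process; but the facility operates on a continuous process, so (d) is unavailable.
Exception (e): a current Class E Waiver is held; a current General Permit is held — every condition holds. But applying paragraphs (j)–(p): (j) applies — a current Tier F Registration is held. (k) applies (the coverage ratio is 22%, less than the 23% limit), but is displaced by (l): (l) operates against (k): a current Schedule D Certificate is held. (m) operates (a current Annual Exemption Letter is held), but is set aside by (n): (n) operates against (m): the laundry is within 200 m of a designated waterway. (o) would limit (n) — the baseline figure is 627, meeting the 564 threshold — but (p) sets (o) aside: (p) is engaged — discharge temperature exceeds 35 °C. So (e) is unavailable.
No exception is made out. Hana's laundry falls within the general rule.

Yes — Hana's laundry must obtain a discharge permit.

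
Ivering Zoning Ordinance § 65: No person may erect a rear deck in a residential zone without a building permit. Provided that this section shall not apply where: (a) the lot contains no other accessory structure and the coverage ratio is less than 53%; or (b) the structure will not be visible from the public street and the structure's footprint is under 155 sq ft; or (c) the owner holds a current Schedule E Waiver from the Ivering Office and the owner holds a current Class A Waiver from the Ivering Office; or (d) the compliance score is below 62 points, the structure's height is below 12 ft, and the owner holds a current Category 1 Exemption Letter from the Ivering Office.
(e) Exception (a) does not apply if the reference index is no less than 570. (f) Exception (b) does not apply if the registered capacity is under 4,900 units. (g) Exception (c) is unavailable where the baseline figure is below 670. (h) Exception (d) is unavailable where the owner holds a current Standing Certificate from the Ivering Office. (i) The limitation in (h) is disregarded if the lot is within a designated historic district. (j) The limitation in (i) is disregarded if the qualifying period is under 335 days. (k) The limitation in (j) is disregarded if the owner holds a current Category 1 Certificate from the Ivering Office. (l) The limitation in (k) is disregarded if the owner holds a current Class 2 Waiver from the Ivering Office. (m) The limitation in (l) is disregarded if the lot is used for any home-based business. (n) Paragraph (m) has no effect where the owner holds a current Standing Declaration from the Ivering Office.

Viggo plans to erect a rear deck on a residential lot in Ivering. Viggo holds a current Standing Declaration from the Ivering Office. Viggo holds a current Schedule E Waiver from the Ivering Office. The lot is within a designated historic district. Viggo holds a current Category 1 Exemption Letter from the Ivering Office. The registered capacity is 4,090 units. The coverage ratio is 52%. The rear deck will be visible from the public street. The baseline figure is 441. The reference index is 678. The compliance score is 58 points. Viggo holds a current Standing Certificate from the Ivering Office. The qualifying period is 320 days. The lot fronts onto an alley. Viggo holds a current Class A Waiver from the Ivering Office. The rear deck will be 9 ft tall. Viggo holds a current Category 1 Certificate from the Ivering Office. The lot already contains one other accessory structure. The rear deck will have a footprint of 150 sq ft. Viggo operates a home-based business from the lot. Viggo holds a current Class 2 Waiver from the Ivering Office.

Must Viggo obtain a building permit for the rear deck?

Yes — Viggo must obtain a building permit.

Exception (a) does not apply: the lot already has another accessory structure.
Exception (b) does not apply: the structure will be visible from the street.
Exception (c)'s conditions are all satisfied: a current Schedule E Waiver is held; a current Class A Waiver is held. However, paragraph (g) must be considered: (g) is engaged — the baseline figure is 441, below the 670 limit. (c) is therefore removed.
Exception (d): the compliance score is 58 points, below the 62 points limit; the structure's height is 9 ft, below the 12 ft limit; a current Category 1 Exemption Letter is held — every condition holds. Turning to paragraphs (h)–(n): (h) is triggered — a current Standing Certificate is held. (i) is engaged (the lot is in a historic district), but is itself disapplied by (j): (j) operates against (i): the qualifying period is 320 days, under the 335 days limit. (k) would limit (j) — a current Category 1 Certificate is held — but (l) sets (k) aside: (l) operates — a current Class 2 Waiver is held. (m) is engaged (a home-based business operates on the lot), but is itself disapplied by (n): (n) is triggered — a current Standing Declaration is held. Exception (d) does not apply.
Every exception is unavailable, so the rule governs.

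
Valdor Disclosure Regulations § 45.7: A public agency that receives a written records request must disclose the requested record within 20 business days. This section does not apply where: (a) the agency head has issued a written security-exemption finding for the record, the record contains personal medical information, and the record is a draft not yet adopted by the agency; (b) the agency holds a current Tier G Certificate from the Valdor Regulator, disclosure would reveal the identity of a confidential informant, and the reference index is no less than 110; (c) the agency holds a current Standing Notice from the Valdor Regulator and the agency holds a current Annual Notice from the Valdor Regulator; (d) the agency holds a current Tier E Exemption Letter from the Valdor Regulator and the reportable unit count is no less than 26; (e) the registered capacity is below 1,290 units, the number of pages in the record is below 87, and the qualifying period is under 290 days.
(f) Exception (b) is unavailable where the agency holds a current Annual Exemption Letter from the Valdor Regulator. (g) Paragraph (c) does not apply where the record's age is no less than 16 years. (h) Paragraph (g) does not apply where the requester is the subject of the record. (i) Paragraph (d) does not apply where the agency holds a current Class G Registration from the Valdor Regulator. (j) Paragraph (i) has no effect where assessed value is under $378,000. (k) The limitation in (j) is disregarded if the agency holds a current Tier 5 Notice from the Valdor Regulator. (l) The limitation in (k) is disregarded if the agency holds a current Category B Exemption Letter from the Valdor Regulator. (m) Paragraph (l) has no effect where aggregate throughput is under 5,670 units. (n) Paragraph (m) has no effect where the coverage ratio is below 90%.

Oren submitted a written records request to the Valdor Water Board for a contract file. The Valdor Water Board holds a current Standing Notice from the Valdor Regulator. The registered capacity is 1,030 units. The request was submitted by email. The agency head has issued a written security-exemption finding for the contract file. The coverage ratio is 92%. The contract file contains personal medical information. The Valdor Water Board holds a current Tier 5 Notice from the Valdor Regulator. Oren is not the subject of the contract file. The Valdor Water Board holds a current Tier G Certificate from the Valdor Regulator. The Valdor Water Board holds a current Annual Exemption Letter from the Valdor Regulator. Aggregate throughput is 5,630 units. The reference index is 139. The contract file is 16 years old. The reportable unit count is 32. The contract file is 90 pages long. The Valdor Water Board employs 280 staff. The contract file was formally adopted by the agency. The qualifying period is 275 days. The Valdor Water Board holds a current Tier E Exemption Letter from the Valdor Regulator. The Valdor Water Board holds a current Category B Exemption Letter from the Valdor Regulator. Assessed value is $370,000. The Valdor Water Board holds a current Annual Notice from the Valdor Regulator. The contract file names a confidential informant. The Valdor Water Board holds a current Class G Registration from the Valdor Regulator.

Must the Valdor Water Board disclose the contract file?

Exception (a) fails — the contract file has been formally adopted.
Exception (b): a current Tier G Certificate is held; the contract file names a confidential informant; the reference index is 139, meeting the 110 threshold — every condition holds. But: (f) operates against (b): a current Annual Exemption Letter is held. Exception (b) does not apply.
Exception (c)'s conditions are all satisfied: a current Standing Notice is held; a current Annual Notice is held. But: (g) operates against (c): the record's age is 16 years, meeting the 16 years threshold. (h) does not operate here (Oren is not the subject of the contract file), so (g) stands. Exception (c) does not apply.
Exception (d)'s conditions are all satisfied: a current Tier E Exemption Letter is held; the reportable unit count is 32, meeting the 26 threshold. Turning to paragraphs (i)–(n): (i) operates — a current Class G Registration is held. (j) applies (assessed value is $370,000, under the $378,000 limit), but is overridden by (k): (k) is triggered — a current Tier 5 Notice is held. (l) would limit (k) — a current Category B Exemption Letter is held — but (m) sets (l) aside: (m) operates against (l): aggregate throughput is 5,630 units, under the 5,670 units limit. (n) is not engaged (the coverage ratio is 92%, not below 90%), so (m) stands. So (d) is unavailable.
Exception (e) requires that the number of pages in the record is below 87; but the number of pages in the record is 90, not below 87, so (e) is unavailable.
No exception applies. The general rule governs.

Yes — the Valdor Water Board must disclose the contract file.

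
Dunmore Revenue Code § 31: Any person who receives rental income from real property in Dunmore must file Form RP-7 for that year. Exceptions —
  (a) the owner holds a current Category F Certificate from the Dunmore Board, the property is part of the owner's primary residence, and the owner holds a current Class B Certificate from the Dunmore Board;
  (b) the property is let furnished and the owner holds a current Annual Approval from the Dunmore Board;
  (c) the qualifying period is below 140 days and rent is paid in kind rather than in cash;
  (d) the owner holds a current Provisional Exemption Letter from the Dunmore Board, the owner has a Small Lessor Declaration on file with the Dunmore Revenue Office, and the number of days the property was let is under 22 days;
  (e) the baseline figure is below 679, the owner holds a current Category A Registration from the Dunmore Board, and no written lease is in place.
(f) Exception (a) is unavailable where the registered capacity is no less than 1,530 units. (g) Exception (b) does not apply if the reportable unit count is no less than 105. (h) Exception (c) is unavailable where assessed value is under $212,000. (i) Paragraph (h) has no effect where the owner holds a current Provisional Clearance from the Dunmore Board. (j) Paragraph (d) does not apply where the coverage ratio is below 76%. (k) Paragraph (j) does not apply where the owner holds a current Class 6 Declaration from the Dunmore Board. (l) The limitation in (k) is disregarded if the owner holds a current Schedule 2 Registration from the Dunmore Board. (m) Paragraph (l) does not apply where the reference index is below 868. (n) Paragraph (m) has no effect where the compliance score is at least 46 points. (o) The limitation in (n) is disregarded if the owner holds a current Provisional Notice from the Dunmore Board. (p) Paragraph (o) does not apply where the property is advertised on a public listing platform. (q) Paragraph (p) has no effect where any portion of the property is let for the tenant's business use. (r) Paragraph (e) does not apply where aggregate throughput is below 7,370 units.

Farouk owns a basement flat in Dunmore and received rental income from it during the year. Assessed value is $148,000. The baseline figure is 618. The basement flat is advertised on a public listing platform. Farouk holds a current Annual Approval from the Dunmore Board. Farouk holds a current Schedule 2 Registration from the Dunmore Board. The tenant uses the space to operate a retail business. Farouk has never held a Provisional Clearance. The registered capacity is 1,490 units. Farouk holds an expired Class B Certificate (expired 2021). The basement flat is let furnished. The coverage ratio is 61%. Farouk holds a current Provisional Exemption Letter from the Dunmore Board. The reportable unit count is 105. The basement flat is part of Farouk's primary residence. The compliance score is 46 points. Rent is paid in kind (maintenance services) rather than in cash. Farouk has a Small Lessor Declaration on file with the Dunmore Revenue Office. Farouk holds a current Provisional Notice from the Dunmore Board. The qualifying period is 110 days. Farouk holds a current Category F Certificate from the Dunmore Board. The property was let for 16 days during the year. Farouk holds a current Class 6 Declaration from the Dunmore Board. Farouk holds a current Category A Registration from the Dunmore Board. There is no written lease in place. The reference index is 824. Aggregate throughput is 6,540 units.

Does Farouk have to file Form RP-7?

No — exception (d) applies; Farouk is not required to file Form RP-7.

Exception (a) requires that the owner holds a current Class B Certificate from the Dunmore Board; but the Class B Certificate is not current, so (a) is unavailable.
Exception (b) is satisfied on its face — the property is let furnished; a current Annual Approval is held. Turning to paragraph (g): (g) operates against (b): the reportable unit count is 105, meeting the 105 threshold. So (b) is unavailable.
Exception (c) is satisfied on its face — the qualifying period is 110 days, below the 140 days limit; rent is paid in kind. Turning to paragraphs (h)–(i): (h) is triggered — assessed value is $148,000, under the $212,000 limit. (i), which would lift (h), is not engaged — there is no Provisional Clearance in force. Exception (c) does not apply.
Exception (d)'s conditions are all satisfied: a current Provisional Exemption Letter is held; a Small Lessor Declaration is on file; the number of days the property was let is 16 days, under the 22 days limit. As to paragraphs (j)–(q): (j) operates (the coverage ratio is 61%, below the 76% limit), but yields to (k): (k) operates — a current Class 6 Declaration is held. (l) operates (a current Schedule 2 Registration is held), but is set aside by (m): (m) is engaged — the reference index is 824, below the 868 limit. (n) would limit (m) — the compliance score is 46 points, meeting the 46 points threshold — but (o) sets (n) aside: (o) operates against (n): a current Provisional Notice is held. (p) is triggered (the property is publicly advertised), but is set aside by (q): (q) applies — the space is let for business use. So (d) applies.
Exception (e): the baseline figure is 618, below the 679 limit; a current Category A Registration is held; there is no written lease — every condition holds. But applying paragraph (r): (r) operates — aggregate throughput is 6,540 units, below the 7,370 units limit. So (e) is unavailable.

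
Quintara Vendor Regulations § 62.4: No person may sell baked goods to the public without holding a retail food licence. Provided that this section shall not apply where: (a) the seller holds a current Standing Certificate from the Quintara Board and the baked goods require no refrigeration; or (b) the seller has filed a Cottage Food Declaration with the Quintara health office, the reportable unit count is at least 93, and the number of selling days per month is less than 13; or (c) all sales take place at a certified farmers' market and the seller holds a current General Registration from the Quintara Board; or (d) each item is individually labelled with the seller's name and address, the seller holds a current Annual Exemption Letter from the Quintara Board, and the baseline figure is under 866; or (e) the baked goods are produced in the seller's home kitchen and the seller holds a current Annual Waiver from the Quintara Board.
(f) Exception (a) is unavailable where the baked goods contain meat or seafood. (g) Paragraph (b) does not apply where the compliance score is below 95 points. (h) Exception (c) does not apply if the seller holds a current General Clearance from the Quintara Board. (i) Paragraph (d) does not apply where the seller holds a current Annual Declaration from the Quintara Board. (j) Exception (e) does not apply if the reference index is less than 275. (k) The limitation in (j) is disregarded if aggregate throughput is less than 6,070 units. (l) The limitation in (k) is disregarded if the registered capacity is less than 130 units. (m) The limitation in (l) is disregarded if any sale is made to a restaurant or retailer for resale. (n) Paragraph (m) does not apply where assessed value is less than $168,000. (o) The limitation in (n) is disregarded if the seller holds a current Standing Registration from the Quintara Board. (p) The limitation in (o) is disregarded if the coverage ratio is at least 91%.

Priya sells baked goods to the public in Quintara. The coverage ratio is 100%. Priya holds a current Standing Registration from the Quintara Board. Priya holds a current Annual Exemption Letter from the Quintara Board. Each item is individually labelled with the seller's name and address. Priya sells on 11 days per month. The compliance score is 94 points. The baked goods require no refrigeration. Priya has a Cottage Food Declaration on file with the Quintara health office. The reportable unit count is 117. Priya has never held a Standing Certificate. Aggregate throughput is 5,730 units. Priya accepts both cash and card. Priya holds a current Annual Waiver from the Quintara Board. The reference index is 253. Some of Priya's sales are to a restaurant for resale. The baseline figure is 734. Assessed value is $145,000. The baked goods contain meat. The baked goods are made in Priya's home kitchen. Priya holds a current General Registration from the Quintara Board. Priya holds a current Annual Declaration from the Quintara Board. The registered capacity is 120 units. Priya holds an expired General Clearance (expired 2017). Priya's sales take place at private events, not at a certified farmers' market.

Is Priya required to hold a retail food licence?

Yes — Priya must hold a retail food licence.

Exception (a) requires that the seller holds a current Standing Certificate from the Quintara Board; but the Standing Certificate is not current, so (a) is unavailable.
Exception (b) is satisfied on its face — a Cottage Food Declaration is on file; the reportable unit count is 117, meeting the 93 threshold; the number of selling days per month is 11, less than the 13 limit. Turning to paragraph (g): (g) operates — the compliance score is 94 points, below the 95 points limit. (b) is therefore removed.
Exception (c) requires that all sales take place at a certified farmers' market; but sales are at private events, not a certified farmers' market, so (c) is unavailable.
Exception (d) is satisfied on its face — items are individually labelled; a current Annual Exemption Letter is held; the baseline figure is 734, under the 866 limit. But: (i) applies — a current Annual Declaration is held. So (d) is unavailable.
Exception (e)'s conditions are all satisfied: the baked goods are home-kitchen produced; a current Annual Waiver is held. However, paragraphs (j)–(p) must be considered: (j) operates against (e): the reference index is 253, less than the 275 limit. (k) is triggered (aggregate throughput is 5,730 units, less than the 6,070 units limit), but is set aside by (l): (l) operates against (k): the registered capacity is 120 units, less than the 130 units limit. (m) would limit (l) — some sales are to a restaurant for resale — but (n) sets (m) aside: (n) operates against (m): assessed value is $145,000, less than the $168,000 limit. (o) operates (a current Standing Registration is held), but is overridden by (p): (p) applies — the coverage ratio is 100%, meeting the 91% threshold. So (e) is unavailable.
No exception is made out. Priya falls within the general rule.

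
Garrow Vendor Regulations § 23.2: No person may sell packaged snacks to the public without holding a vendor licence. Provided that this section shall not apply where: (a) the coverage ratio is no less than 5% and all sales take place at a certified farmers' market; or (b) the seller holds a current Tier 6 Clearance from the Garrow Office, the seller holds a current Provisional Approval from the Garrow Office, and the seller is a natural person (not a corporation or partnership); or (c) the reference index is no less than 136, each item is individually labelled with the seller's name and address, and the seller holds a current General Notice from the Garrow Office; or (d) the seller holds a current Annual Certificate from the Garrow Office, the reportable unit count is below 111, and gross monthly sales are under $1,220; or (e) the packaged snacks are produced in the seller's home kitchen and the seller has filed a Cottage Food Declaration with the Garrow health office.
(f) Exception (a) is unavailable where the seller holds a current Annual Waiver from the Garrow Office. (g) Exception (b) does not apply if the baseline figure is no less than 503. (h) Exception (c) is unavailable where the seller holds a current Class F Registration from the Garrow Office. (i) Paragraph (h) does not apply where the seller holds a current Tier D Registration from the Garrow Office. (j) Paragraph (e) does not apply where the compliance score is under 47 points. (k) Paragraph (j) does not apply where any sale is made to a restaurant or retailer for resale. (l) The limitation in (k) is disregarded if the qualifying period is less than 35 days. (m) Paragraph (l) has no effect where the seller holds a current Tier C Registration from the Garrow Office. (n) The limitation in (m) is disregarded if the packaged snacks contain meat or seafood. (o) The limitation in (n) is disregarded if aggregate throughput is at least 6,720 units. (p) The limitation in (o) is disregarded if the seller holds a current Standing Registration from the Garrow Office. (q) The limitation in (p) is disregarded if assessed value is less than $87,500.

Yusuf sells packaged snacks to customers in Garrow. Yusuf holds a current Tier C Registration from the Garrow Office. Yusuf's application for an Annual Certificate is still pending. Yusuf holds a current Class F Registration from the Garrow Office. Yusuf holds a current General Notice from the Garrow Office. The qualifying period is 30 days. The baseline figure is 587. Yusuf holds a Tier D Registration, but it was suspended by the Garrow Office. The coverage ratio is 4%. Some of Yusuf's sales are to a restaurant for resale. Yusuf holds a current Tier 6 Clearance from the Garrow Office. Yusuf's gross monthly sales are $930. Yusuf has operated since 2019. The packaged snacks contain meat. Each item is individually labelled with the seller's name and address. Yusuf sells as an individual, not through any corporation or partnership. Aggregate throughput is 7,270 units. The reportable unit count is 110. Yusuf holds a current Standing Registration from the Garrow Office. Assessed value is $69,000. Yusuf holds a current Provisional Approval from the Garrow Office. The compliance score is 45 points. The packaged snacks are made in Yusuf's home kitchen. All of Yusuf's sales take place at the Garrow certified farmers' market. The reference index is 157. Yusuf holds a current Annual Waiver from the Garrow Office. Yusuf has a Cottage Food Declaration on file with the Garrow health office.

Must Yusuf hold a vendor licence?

No — exception (e) applies; Yusuf is not required to hold a vendor licence.

Exception (a) fails — the coverage ratio is 4%, short of 5%.
Exception (b)'s conditions are all satisfied: a current Tier 6 Clearance is held; a current Provisional Approval is held; the seller is a natural person. But: (g) is engaged — the baseline figure is 587, meeting the 503 threshold. So (b) is unavailable.
Exception (c): the reference index is 157, meeting the 136 threshold; items are individually labelled; a current General Notice is held — every condition holds. However, paragraphs (h)–(i) must be considered: (h) is triggered — a current Class F Registration is held. (i), which would lift (h), does not operate here — the Tier D Registration is not current. (c) is therefore removed.
Exception (d) does not apply: no current Annual Certificate is held.
Exception (e) is satisfied on its face — the packaged snacks are home-kitchen produced; a Cottage Food Declaration is on file. Considering the limiting provisions: (j) would limit (e) — the compliance score is 45 points, under the 47 points limit — but (k) sets (j) aside: (k) operates against (j): some sales are to a restaurant for resale. (l) would limit (k) — the qualifying period is 30 days, less than the 35 days limit — but (m) sets (l) aside: (m) operates against (l): a current Tier C Registration is held. (n) would limit (m) — the packaged snacks contain meat — but (o) sets (n) aside: (o) is engaged — aggregate throughput is 7,270 units, meeting the 6,720 units threshold. (p) is triggered (a current Standing Registration is held), but is displaced by (q): (q) operates — assessed value is $69,000, less than the $87,500 limit. (e) remains available.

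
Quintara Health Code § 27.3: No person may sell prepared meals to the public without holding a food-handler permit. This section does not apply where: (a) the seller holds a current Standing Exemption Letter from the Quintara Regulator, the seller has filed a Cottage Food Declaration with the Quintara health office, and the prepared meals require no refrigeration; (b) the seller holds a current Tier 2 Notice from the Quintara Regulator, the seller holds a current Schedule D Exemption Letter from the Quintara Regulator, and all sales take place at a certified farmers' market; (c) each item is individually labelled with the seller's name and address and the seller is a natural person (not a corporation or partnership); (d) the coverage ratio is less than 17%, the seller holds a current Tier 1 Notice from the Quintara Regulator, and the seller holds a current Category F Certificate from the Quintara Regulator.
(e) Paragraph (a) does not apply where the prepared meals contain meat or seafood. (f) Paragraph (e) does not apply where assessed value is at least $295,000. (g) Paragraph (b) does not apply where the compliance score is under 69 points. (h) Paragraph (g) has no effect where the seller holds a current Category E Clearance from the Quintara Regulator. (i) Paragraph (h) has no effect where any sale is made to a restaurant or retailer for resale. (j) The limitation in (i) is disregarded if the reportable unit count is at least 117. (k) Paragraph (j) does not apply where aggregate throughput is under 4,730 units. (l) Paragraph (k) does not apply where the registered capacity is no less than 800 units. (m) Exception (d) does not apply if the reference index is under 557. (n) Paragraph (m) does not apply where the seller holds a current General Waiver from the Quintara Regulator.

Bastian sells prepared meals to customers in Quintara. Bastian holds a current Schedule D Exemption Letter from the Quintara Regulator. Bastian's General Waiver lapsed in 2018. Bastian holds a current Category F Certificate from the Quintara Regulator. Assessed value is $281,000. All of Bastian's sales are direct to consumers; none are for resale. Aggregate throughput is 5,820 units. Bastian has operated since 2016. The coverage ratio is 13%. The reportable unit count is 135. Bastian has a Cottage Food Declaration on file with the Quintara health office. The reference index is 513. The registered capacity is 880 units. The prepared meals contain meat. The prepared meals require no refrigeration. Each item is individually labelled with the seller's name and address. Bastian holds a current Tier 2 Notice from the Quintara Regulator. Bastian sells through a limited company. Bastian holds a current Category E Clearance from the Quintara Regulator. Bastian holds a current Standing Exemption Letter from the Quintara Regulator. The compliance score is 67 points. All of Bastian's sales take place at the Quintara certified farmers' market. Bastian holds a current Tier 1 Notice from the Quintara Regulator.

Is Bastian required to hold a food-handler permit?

Exception (a): a current Standing Exemption Letter is held; a Cottage Food Declaration is on file; the prepared meals are shelf-stable — every condition holds. Turning to paragraphs (e)–(f): (e) is triggered — the prepared meals contain meat. (f) does not operate here (assessed value is $281,000, short of $295,000), so (e) stands. Exception (a) does not apply.
Exception (b): a current Tier 2 Notice is held; a current Schedule D Exemption Letter is held; all sales are at a certified farmers' market — every condition holds. Applying paragraphs (g)–(l): (g) would limit (b) — the compliance score is 67 points, under the 69 points limit — but (h) sets (g) aside: (h) operates — a current Category E Clearance is held. (i), which would lift (h), is not engaged — no sales are for resale. (b) remains available.
Exception (c) fails — the seller operates through a limited company.
Exception (d)'s conditions are all satisfied: the coverage ratio is 13%, less than the 17% limit; a current Tier 1 Notice is held; a current Category F Certificate is held. But applying paragraphs (m)–(n): (m) operates — the reference index is 513, under the 557 limit. (n) is not triggered (the General Waiver is not current), so (m) stands. (d) is therefore removed.

No — exception (b) applies; Bastian is not required to hold a food-handler permit.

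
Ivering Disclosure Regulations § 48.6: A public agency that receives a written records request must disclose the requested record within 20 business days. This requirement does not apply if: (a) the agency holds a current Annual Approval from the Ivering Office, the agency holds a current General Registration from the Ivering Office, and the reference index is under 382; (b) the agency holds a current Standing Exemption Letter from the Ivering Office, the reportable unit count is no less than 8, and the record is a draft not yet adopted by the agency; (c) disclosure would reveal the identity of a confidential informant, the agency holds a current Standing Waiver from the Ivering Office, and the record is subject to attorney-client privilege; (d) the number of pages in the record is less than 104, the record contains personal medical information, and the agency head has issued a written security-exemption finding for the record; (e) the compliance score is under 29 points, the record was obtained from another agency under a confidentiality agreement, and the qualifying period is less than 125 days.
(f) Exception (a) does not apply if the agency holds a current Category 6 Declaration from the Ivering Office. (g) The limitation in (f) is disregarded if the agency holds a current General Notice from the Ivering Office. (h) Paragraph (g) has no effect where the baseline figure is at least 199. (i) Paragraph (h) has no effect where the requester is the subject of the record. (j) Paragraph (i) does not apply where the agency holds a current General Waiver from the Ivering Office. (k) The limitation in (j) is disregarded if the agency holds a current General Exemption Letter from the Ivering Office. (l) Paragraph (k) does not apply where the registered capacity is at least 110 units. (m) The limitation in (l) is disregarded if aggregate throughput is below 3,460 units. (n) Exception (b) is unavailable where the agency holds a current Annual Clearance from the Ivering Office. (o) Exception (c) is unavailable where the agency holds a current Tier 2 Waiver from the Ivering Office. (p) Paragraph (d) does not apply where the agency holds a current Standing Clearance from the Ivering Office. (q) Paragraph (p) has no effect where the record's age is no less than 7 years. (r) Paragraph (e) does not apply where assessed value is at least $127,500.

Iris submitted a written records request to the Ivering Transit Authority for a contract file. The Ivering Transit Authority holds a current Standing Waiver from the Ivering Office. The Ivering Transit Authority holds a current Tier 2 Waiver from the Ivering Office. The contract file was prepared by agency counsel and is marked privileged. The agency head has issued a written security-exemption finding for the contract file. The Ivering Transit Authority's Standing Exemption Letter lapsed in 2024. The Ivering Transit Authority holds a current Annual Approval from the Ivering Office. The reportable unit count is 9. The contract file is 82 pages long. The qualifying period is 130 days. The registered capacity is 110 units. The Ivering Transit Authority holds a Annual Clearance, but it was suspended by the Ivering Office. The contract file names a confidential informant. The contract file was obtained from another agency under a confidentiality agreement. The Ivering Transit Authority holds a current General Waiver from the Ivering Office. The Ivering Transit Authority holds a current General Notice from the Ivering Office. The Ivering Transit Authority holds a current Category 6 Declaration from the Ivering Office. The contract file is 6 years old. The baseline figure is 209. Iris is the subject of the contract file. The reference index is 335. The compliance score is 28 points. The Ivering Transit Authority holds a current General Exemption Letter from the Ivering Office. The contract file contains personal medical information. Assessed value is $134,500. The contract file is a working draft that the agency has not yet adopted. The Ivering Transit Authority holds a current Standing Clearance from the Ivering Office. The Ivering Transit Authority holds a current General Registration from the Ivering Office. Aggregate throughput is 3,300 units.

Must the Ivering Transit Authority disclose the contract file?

No — exception (a) applies; the Ivering Transit Authority is not required to disclose the contract file.

Exception (a)'s conditions are all satisfied: a current Annual Approval is held; a current General Registration is held; the reference index is 335, under the 382 limit. As to paragraphs (f)–(m): (f) applies (a current Category 6 Declaration is held), but is set aside by (g): (g) is triggered — a current General Notice is held. (h) would limit (g) — the baseline figure is 209, meeting the 199 threshold — but (i) sets (h) aside: (i) is engaged — Iris is the subject of the contract file. (j) operates (a current General Waiver is held), but is displaced by (k): (k) applies — a current General Exemption Letter is held. (l) would limit (k) — the registered capacity is 110 units, meeting the 110 units threshold — but (m) sets (l) aside: (m) operates against (l): aggregate throughput is 3,300 units, below the 3,460 units limit. (a) remains available.
Exception (b) does not apply: the Standing Exemption Letter is not current.
Exception (c) is satisfied on its face — the contract file names a confidential informant; a current Standing Waiver is held; the contract file is privileged. But applying paragraph (o): (o) applies — a current Tier 2 Waiver is held. Exception (c) does not apply.
Exception (d)'s conditions are all satisfied: the number of pages in the record is 82, less than the 104 limit; the contract file contains personal medical information; a written security-exemption finding has been issued. But: (p) operates against (d): a current Standing Clearance is held. (q) is inapplicable (the record's age is 6 years, short of 7 years), so (p) stands. (d) is therefore removed.
Exception (e) fails — the qualifying period is 130 days, not less than 125 days.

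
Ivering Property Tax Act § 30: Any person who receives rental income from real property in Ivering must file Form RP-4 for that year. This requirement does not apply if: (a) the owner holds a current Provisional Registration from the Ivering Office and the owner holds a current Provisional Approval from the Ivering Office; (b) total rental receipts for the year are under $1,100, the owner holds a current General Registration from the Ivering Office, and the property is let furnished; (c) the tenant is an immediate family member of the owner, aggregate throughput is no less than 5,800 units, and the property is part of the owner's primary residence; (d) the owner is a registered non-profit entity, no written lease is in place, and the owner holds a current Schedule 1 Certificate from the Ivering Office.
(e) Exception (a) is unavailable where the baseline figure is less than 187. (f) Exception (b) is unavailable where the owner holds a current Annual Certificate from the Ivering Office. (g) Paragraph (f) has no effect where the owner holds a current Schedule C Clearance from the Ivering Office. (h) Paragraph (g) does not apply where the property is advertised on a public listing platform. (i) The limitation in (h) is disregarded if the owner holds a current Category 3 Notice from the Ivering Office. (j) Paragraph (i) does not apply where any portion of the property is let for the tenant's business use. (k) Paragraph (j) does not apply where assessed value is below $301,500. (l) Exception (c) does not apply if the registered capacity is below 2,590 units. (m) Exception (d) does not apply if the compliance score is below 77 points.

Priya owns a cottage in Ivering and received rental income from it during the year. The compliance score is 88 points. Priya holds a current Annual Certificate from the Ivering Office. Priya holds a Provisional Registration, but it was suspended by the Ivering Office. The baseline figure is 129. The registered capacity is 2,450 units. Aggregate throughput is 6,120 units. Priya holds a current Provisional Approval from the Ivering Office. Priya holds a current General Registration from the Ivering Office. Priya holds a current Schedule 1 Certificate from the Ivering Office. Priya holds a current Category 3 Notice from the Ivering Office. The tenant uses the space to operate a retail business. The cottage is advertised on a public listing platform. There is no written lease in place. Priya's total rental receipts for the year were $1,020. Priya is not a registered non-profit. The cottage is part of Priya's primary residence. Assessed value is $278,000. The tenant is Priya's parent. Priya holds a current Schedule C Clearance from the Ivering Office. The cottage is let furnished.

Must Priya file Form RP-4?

Exception (a) requires that the owner holds a current Provisional Registration from the Ivering Office; but no current Provisional Registration is held, so (a) is unavailable.
All of (b)'s requirements are met (total rental receipts for the year are $1,020, under the $1,100 limit; a current General Registration is held; the property is let furnished). Considering the limiting provisions: (f) applies (a current Annual Certificate is held), but is set aside by (g): (g) operates against (f): a current Schedule C Clearance is held. (h) would limit (g) — the property is publicly advertised — but (i) sets (h) aside: (i) applies — a current Category 3 Notice is held. (j) would limit (i) — the space is let for business use — but (k) sets (j) aside: (k) operates against (j): assessed value is $278,000, below the $301,500 limit. (b) remains available.
Exception (c)'s conditions are all satisfied: the tenant is an immediate family member; aggregate throughput is 6,120 units, meeting the 5,800 units threshold; the cottage is part of the primary residence. But: (l) is engaged — the registered capacity is 2,450 units, below the 2,590 units limit. (c) is therefore removed.
Exception (d) fails — Priya is not a registered non-profit.

No — exception (b) applies; Priya is not required to file Form RP-4.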